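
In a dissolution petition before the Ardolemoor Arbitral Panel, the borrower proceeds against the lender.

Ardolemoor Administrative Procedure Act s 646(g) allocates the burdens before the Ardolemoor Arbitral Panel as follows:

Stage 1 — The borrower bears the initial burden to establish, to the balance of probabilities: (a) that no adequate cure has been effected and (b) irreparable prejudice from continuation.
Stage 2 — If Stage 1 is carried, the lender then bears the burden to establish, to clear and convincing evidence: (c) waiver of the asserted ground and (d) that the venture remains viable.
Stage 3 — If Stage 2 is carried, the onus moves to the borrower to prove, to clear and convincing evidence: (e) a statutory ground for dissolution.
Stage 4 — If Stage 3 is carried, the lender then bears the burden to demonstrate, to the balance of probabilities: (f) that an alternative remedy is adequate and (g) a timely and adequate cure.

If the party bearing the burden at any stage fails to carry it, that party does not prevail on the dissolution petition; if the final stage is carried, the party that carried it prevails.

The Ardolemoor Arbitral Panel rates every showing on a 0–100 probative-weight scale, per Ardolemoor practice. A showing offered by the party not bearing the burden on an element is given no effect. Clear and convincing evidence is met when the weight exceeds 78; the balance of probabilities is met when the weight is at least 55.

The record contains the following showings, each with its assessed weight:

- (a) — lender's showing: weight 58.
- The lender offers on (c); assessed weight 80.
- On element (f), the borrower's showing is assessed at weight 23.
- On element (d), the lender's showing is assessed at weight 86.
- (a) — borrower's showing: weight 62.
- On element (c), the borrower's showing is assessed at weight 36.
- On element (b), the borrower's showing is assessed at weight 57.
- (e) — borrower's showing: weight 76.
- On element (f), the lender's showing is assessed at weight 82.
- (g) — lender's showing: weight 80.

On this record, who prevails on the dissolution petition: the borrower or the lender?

lender

Stage 1 (borrower, the balance of probabilities, weight is at least 55): (a) 62 (lender's 58 disregarded) ≥ 55 — meets; (b) 57 ≥ 55 — meets.
  Stage 1 is satisfied; the onus moves to the lender.
Stage 2 (lender, clear and convincing evidence, weight exceeds 78): (c) 80 (borrower's 36 disregarded) > 78 — meets; (d) 86 > 78 — meets.
  All elements met. The burden passes to the borrower.
Stage 3 (borrower, clear and convincing evidence, weight exceeds 78): (e) 76 ≤ 78 — fails.
  Stage 3 not carried; the borrower fails its burden.
The analysis ends at Stage 3; the lender prevails.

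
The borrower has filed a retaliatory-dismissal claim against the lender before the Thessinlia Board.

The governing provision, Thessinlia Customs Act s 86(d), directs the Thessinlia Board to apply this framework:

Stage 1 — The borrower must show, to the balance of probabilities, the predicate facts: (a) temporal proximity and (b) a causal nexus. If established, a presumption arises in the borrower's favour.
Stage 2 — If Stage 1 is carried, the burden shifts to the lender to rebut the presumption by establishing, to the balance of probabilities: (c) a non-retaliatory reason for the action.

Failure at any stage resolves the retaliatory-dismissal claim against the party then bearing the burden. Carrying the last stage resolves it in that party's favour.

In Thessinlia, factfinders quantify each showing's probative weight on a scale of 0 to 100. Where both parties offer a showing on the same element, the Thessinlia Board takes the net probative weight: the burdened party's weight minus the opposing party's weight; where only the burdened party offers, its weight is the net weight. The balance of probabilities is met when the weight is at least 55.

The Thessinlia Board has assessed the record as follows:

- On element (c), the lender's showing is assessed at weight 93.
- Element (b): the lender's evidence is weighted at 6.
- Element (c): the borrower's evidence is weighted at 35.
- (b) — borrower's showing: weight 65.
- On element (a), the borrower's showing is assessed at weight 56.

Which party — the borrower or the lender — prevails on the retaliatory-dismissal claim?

lender

At Stage 1 the borrower must meet the balance of probabilities (weight is at least 55): on (a) the weight is 56, which does reach 55, so (a) meets the standard; on (b) the weight is 65 less the opposing 6 gives net 59, which does reach 55, so (b) meets the standard.
  Stage 1 carried; the burden shifts to the lender.
At Stage 2 the lender must meet the balance of probabilities (weight is at least 55): on (c) the weight is 93 less the opposing 35 gives net 58, ≥ 55, so (c) meets the standard.
  Stage 2 carried; the final stage is satisfied.
All stages carried — the lender prevails.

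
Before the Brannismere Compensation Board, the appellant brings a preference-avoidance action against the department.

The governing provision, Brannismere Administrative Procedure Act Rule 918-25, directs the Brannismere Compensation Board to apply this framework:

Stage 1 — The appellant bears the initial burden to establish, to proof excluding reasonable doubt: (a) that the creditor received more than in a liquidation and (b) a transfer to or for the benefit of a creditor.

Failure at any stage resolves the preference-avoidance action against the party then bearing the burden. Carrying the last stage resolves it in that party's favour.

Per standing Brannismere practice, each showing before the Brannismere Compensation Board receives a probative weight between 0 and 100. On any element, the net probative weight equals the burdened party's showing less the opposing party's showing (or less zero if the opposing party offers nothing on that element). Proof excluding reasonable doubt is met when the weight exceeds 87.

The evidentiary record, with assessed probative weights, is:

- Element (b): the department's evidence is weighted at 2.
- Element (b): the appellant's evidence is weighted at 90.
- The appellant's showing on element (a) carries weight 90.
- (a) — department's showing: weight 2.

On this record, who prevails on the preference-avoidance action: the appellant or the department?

Stage 1 — burden on appellant; standard: proof excluding reasonable doubt (weight exceeds 87).
    (a): 90 − 2 = 88 > 87 [met]
    (b): 90 − 2 = 88 > 87 [met]
  Stage 1 carried; the final stage is satisfied.
All stages carried — the appellant prevails.

appellant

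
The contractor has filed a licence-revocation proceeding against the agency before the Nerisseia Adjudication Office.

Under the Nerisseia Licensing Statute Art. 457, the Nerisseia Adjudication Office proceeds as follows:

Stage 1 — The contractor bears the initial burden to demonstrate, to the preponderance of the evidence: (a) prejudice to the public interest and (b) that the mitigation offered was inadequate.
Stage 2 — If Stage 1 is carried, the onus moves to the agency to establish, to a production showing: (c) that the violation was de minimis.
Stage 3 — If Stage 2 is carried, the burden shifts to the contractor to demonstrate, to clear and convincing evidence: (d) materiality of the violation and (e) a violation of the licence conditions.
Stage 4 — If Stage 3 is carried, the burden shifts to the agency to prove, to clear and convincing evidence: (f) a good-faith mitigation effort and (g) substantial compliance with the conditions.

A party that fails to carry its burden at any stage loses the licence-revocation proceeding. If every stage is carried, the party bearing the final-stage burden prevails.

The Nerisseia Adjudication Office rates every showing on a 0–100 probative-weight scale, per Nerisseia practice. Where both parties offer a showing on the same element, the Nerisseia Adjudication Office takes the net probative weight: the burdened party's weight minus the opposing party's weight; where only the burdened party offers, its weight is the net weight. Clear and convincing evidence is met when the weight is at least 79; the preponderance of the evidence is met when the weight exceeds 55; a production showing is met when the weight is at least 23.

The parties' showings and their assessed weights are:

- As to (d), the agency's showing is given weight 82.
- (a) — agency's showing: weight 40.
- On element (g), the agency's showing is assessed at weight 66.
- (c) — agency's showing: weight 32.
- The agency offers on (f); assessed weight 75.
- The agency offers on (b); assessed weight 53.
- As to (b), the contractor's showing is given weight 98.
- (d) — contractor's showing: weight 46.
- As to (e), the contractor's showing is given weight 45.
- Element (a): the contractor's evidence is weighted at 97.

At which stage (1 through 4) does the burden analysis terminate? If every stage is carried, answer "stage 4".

stage 1

Stage 1 — burden on contractor; standard: the preponderance of the evidence (weight exceeds 55).
    (a): 97 − 40 = 57 > 55 [met]
    (b): 98 − 53 = 45 ≤ 55 [not met]
  The contractor does not carry Stage 1.
The analysis ends at Stage 1; the agency prevails.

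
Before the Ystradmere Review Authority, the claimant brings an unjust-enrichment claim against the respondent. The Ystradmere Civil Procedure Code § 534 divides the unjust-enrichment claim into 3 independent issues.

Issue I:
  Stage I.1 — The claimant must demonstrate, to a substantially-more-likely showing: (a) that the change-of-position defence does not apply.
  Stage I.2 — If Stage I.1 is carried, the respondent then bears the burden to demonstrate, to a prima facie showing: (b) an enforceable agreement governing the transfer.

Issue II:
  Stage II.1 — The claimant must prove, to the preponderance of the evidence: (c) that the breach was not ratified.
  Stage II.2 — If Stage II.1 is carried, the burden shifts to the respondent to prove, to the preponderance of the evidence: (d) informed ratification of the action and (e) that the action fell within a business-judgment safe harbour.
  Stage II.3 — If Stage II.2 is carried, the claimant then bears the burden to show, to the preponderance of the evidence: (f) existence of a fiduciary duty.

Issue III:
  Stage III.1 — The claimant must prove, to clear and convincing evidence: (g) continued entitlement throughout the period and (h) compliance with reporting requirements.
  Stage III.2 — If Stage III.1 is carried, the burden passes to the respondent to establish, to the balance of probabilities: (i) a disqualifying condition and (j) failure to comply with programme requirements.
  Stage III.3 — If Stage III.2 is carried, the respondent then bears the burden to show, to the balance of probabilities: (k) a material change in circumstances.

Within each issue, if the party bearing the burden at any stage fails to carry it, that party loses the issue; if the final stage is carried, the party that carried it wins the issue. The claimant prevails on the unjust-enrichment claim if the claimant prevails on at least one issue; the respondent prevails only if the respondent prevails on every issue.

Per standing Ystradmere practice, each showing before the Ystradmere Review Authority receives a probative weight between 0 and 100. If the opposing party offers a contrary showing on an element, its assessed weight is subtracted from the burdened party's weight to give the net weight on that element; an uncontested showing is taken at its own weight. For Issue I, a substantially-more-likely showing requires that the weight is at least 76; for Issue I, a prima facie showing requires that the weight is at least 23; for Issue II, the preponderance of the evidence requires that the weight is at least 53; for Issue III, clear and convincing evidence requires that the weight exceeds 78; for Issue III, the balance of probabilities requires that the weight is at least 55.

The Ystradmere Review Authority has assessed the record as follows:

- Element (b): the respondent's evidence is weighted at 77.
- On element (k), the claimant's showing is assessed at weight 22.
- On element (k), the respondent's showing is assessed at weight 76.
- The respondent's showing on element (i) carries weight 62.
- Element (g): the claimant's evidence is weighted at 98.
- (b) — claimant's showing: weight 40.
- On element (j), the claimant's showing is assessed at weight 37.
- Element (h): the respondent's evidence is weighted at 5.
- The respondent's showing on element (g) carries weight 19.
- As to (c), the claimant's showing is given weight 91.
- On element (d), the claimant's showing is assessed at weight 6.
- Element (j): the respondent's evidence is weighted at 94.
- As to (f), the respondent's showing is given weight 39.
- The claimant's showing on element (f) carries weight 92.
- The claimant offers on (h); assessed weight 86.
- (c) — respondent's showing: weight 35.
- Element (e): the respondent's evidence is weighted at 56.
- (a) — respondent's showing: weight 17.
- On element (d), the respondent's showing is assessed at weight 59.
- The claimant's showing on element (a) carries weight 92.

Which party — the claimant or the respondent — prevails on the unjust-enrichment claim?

claimant

— Issue I —
At Stage I.1 the claimant must meet a substantially-more-likely showing (weight is at least 76): on (a) the weight is 92 less the opposing 17 gives net 75, < 76, so (a) does not meet the standard.
  Not every element is met, so the claimant fails to carry Stage I.1.
The respondent prevails on this issue.
— Issue II —
At Stage II.1 the claimant must meet the preponderance of the evidence (weight is at least 53): on (c) the weight is 91 less the opposing 35 gives net 56, which does reach 53, so (c) meets the standard.
  Stage II.1 is satisfied; the onus moves to the respondent.
At Stage II.2 the respondent must meet the preponderance of the evidence (weight is at least 53): on (d) the weight is 59 less the opposing 6 gives net 53, which does reach 53, so (d) meets the standard; on (e) the weight is 56, which does reach 53, so (e) meets the standard.
  The respondent carries Stage II.2; the claimant now bears the burden.
At Stage II.3 the claimant must meet the preponderance of the evidence (weight is at least 53): on (f) the weight is 92 less the opposing 39 gives net 53, ≥ 53, so (f) meets the standard.
  Stage II.3 carried; the final stage is satisfied.
With every stage satisfied, the claimant prevails on this issue.
— Issue III —
Stage III.1 (claimant, clear and convincing evidence, weight exceeds 78): (g) net 98−19=79 > 78 — meets; (h) net 86−5=81 > 78 — meets.
  All elements met. The burden passes to the respondent.
Stage III.2 (respondent, the balance of probabilities, weight is at least 55): (i) 62 ≥ 55 — meets; (j) net 94−37=57 ≥ 55 — meets.
  All elements met. The respondent retains the burden for Stage III.3.
Stage III.3 (respondent, the balance of probabilities, weight is at least 55): (k) net 76−22=54 < 55 — fails.
  Not every element is met, so the respondent fails to carry Stage III.3.
The claimant prevails on this issue.
Per-issue: Issue I → respondent; Issue II → claimant; Issue III → claimant. The claimant must prevail on at least one issue; overall, the claimant prevails.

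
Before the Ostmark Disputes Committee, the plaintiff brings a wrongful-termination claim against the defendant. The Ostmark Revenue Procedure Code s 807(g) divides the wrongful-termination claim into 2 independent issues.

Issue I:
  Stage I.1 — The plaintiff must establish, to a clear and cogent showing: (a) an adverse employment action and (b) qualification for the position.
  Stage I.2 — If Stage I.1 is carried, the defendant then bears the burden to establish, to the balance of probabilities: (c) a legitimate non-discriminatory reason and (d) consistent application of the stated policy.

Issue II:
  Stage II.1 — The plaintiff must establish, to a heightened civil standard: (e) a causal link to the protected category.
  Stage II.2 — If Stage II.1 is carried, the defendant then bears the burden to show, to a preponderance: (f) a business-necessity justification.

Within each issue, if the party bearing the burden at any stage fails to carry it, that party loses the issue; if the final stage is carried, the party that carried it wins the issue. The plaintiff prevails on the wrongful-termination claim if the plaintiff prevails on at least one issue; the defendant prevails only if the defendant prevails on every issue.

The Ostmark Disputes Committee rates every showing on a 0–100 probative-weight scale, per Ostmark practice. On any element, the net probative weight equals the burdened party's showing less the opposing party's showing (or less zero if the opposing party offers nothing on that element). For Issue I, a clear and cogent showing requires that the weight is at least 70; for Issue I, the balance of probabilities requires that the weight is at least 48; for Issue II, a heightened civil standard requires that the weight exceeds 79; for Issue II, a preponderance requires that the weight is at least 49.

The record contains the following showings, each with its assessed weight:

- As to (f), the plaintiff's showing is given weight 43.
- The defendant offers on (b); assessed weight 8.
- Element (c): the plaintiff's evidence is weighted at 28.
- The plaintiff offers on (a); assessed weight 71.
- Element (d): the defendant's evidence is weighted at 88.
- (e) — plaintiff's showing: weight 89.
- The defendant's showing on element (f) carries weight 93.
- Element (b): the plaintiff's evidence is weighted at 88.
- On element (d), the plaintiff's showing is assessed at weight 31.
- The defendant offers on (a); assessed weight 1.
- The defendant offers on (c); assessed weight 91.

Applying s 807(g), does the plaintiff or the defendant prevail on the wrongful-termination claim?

— Issue I —
Stage I.1 (plaintiff, a clear and cogent showing, weight is at least 70): (a) net 71−1=70 ≥ 70 — meets; (b) net 88−8=80 ≥ 70 — meets.
  The plaintiff carries Stage I.1; the defendant now bears the burden.
Stage I.2 (defendant, the balance of probabilities, weight is at least 48): (c) net 91−28=63 ≥ 48 — meets; (d) net 88−31=57 ≥ 48 — meets.
  All elements met at the final stage.
With every stage satisfied, the defendant prevails on this issue.
— Issue II —
Stage II.1 — burden on plaintiff; standard: a heightened civil standard (weight exceeds 79).
    (e): 89 > 79 [met]
  Stage II.1 carried; the burden shifts to the defendant.
Stage II.2 — burden on defendant; standard: a preponderance (weight is at least 49).
    (f): 93 − 43 = 50 ≥ 49 [met]
  All elements met at the final stage.
Every stage carried; the defendant prevails on this issue.
Per-issue: Issue I → defendant; Issue II → defendant. The plaintiff must prevail on at least one issue; overall, the defendant prevails.

defendant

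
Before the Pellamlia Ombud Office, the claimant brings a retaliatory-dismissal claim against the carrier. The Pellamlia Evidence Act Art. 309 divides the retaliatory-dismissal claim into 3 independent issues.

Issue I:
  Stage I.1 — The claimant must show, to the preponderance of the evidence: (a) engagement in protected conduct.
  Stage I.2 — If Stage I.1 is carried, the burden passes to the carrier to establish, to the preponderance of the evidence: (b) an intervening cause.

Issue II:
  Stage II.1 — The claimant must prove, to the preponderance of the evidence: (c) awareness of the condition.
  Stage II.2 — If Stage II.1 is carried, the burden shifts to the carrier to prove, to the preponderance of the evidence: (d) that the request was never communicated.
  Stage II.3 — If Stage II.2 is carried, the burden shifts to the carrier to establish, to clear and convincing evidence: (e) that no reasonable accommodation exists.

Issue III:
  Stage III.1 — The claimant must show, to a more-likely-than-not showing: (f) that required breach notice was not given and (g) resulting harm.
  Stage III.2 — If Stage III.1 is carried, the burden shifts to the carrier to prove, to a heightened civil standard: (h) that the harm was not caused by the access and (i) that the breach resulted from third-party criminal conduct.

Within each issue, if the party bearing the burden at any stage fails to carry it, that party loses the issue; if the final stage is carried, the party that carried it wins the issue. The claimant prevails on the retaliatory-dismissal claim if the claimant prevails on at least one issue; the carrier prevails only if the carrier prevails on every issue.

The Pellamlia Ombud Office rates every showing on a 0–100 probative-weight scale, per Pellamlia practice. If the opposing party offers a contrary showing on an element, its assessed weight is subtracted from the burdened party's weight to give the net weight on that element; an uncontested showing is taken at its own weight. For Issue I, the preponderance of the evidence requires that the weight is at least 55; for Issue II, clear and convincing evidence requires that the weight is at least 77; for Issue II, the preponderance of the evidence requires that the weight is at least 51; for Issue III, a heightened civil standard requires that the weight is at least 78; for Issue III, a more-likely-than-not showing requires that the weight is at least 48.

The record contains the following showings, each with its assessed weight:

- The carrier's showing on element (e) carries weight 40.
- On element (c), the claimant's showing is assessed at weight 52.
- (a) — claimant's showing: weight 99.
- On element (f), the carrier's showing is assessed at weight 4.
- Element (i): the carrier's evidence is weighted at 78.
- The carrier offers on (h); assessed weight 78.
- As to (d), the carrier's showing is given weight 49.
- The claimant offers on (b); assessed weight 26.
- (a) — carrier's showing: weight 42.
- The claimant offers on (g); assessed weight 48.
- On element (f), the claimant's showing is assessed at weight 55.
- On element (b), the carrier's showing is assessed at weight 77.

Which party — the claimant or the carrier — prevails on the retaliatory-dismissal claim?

claimant

— Issue I —
At Stage I.1 the claimant must meet the preponderance of the evidence (weight is at least 55): on (a) the weight is 99 less the opposing 42 gives net 57, which does reach 55, so (a) meets the standard.
  The claimant carries Stage I.1; the carrier now bears the burden.
At Stage I.2 the carrier must meet the preponderance of the evidence (weight is at least 55): on (b) the weight is 77 less the opposing 26 gives net 51, < 55, so (b) does not meet the standard.
  The carrier does not carry Stage I.2.
The claimant prevails on this issue.
— Issue II —
Stage II.1 — burden on claimant; standard: the preponderance of the evidence (weight is at least 51).
    (c): 52 ≥ 51 [met]
  The claimant carries Stage II.1; the carrier now bears the burden.
Stage II.2 — burden on carrier; standard: the preponderance of the evidence (weight is at least 51).
    (d): 49 < 51 [not met]
  Stage II.2 not carried; the carrier fails its burden.
The claimant prevails on this issue.
— Issue III —
Stage III.1 — burden on claimant; standard: a more-likely-than-not showing (weight is at least 48).
    (f): 55 − 4 = 51 ≥ 48 [met]
    (g): 48 ≥ 48 [met]
  Stage III.1 carried; the burden shifts to the carrier.
Stage III.2 — burden on carrier; standard: a heightened civil standard (weight is at least 78).
    (h): 78 ≥ 78 [met]
    (i): 78 ≥ 78 [met]
  The carrier carries the last stage.
With every stage satisfied, the carrier prevails on this issue.
Per-issue: Issue I → claimant; Issue II → claimant; Issue III → carrier. The claimant must prevail on at least one issue; overall, the claimant prevails.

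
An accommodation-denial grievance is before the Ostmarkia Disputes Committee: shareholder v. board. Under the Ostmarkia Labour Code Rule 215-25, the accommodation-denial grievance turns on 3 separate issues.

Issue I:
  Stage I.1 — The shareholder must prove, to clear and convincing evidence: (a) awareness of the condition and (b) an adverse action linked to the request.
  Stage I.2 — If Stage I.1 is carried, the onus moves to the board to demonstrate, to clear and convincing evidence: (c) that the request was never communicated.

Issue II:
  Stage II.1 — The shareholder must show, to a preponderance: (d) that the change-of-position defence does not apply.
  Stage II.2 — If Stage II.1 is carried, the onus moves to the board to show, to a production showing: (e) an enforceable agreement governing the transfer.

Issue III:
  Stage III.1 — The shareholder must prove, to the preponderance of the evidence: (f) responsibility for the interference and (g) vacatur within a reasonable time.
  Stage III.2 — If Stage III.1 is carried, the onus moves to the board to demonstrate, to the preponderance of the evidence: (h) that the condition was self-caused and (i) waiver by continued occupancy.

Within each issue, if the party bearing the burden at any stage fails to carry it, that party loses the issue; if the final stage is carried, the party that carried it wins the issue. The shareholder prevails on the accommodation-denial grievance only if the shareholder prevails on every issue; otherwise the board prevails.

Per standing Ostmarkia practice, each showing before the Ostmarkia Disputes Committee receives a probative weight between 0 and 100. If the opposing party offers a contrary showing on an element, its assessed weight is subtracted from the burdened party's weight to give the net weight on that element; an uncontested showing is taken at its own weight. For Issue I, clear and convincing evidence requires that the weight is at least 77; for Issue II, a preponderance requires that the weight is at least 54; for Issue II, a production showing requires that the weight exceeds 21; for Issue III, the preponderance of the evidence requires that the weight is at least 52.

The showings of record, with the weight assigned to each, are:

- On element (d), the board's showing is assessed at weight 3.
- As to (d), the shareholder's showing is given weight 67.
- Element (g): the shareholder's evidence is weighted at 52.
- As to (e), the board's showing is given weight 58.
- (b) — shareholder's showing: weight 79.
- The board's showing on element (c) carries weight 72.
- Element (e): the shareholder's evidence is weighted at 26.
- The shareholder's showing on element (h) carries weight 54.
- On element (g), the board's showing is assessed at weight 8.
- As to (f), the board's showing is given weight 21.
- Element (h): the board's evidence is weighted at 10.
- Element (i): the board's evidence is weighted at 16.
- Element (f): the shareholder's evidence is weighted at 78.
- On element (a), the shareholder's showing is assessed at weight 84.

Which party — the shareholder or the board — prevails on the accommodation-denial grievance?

— Issue I —
At Stage I.1 the shareholder must meet clear and convincing evidence (weight is at least 77): on (a) the weight is 84, ≥ 77, so (a) meets the standard; on (b) the weight is 79, ≥ 77, so (b) meets the standard.
  Stage I.1 carried; the burden shifts to the board.
At Stage I.2 the board must meet clear and convincing evidence (weight is at least 77): on (c) the weight is 72, which does not reach 77, so (c) does not meet the standard.
  Stage I.2 not carried; the board fails its burden.
The analysis ends at Stage I.2; the shareholder prevails on this issue.
— Issue II —
Stage II.1 — burden on shareholder; standard: a preponderance (weight is at least 54).
    (d): 67 − 3 = 64 ≥ 54 [met]
  All elements met. The burden passes to the board.
Stage II.2 — burden on board; standard: a production showing (weight exceeds 21).
    (e): 58 − 26 = 32 > 21 [met]
  All elements met at the final stage.
All stages carried — the board prevails on this issue.
— Issue III —
At Stage III.1 the shareholder must meet the preponderance of the evidence (weight is at least 52): on (f) the weight is 78 less the opposing 21 gives net 57, which does reach 52, so (f) meets the standard; on (g) the weight is 52 less the opposing 8 gives net 44, < 52, so (g) does not meet the standard.
  Stage III.1 not carried; the shareholder fails its burden.
The analysis ends at Stage III.1; the board prevails on this issue.
Per-issue: Issue I → shareholder; Issue II → board; Issue III → board. The shareholder must prevail on every issue; overall, the board prevails.

board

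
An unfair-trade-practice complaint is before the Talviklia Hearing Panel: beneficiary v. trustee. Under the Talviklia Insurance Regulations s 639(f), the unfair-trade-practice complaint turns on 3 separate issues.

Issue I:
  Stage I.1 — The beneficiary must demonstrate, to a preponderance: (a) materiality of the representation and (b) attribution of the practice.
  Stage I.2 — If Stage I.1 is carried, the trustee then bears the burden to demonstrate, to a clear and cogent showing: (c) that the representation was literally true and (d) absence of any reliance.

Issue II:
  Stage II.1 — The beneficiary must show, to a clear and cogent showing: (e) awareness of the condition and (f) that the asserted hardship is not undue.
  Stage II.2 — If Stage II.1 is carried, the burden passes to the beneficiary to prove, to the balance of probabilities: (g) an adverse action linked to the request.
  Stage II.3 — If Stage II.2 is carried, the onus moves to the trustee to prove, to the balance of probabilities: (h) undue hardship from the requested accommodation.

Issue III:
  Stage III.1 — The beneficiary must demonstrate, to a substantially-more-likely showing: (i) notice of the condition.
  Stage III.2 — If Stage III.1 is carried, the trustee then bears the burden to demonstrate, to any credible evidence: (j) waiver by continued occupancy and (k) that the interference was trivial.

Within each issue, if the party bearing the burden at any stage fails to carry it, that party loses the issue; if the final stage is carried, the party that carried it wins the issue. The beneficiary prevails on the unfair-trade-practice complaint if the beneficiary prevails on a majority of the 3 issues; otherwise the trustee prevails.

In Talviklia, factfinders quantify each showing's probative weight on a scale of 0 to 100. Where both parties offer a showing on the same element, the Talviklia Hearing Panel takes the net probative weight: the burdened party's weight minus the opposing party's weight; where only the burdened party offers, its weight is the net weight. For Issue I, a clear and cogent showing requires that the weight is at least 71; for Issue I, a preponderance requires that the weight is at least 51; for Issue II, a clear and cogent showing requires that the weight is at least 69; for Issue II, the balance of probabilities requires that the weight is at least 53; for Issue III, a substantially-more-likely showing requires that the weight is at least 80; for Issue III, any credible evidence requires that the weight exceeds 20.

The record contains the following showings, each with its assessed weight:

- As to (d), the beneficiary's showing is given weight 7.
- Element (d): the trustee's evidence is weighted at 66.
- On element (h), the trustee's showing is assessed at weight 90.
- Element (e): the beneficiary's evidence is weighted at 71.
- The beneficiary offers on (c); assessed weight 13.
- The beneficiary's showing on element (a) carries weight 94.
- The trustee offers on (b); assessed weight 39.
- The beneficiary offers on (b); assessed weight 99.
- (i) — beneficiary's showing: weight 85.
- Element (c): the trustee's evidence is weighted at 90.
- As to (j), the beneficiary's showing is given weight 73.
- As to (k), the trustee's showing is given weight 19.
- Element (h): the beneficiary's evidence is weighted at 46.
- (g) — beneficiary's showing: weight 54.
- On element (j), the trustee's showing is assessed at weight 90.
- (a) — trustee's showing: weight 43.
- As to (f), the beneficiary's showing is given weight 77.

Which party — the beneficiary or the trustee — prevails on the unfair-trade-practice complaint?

— Issue I —
Stage I.1 (beneficiary, a preponderance, weight is at least 51): (a) net 94−43=51 ≥ 51 — meets; (b) net 99−39=60 ≥ 51 — meets.
  Stage I.1 is satisfied; the onus moves to the trustee.
Stage I.2 (trustee, a clear and cogent showing, weight is at least 71): (c) net 90−13=77 ≥ 71 — meets; (d) net 66−7=59 < 71 — fails.
  The trustee does not carry Stage I.2.
So the beneficiary prevails on this issue.
— Issue II —
Stage II.1 — burden on beneficiary; standard: a clear and cogent showing (weight is at least 69).
    (e): 71 ≥ 69 [met]
    (f): 77 ≥ 69 [met]
  Stage II.1 carried; the burden remains with the beneficiary.
Stage II.2 — burden on beneficiary; standard: the balance of probabilities (weight is at least 53).
    (g): 54 ≥ 53 [met]
  The beneficiary carries Stage II.2; the trustee now bears the burden.
Stage II.3 — burden on trustee; standard: the balance of probabilities (weight is at least 53).
    (h): 90 − 46 = 44 < 53 [not met]
  Stage II.3 not carried; the trustee fails its burden.
The analysis ends at Stage II.3; the beneficiary prevails on this issue.
— Issue III —
Stage III.1 (beneficiary, a substantially-more-likely showing, weight is at least 80): (i) 85 ≥ 80 — meets.
  The beneficiary carries Stage III.1; the trustee now bears the burden.
Stage III.2 (trustee, any credible evidence, weight exceeds 20): (j) net 90−73=17 ≤ 20 — fails; (k) 19 ≤ 20 — fails.
  Stage III.2 not carried; the trustee fails its burden.
The analysis ends at Stage III.2; the beneficiary prevails on this issue.
Per-issue: Issue I → beneficiary; Issue II → beneficiary; Issue III → beneficiary. The beneficiary must prevail on a majority of issues; overall, the beneficiary prevails.

beneficiary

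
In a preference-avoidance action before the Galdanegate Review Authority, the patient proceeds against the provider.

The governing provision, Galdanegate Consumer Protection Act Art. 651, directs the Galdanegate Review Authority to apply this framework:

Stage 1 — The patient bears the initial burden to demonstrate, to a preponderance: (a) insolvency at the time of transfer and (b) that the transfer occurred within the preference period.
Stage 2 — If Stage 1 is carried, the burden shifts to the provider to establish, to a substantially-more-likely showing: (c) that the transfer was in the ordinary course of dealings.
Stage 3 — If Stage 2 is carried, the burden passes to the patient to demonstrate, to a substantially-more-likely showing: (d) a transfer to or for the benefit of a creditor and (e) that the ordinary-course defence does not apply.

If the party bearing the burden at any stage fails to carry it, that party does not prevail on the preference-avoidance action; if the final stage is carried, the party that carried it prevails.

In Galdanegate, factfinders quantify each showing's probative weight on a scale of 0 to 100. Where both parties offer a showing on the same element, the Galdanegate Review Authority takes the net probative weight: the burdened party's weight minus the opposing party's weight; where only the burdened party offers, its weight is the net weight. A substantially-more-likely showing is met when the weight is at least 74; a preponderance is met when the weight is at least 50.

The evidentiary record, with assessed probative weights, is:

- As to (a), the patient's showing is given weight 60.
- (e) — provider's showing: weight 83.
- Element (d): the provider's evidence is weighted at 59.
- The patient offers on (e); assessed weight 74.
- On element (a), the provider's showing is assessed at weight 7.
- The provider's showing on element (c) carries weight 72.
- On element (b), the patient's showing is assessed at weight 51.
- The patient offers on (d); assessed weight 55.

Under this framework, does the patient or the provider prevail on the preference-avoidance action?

patient

Stage 1 (patient, a preponderance, weight is at least 50): (a) net 60−7=53 ≥ 50 — meets; (b) 51 ≥ 50 — meets.
  Stage 1 carried; the burden shifts to the provider.
Stage 2 (provider, a substantially-more-likely showing, weight is at least 74): (c) 72 < 74 — fails.
  The provider does not carry Stage 2.
The patient prevails.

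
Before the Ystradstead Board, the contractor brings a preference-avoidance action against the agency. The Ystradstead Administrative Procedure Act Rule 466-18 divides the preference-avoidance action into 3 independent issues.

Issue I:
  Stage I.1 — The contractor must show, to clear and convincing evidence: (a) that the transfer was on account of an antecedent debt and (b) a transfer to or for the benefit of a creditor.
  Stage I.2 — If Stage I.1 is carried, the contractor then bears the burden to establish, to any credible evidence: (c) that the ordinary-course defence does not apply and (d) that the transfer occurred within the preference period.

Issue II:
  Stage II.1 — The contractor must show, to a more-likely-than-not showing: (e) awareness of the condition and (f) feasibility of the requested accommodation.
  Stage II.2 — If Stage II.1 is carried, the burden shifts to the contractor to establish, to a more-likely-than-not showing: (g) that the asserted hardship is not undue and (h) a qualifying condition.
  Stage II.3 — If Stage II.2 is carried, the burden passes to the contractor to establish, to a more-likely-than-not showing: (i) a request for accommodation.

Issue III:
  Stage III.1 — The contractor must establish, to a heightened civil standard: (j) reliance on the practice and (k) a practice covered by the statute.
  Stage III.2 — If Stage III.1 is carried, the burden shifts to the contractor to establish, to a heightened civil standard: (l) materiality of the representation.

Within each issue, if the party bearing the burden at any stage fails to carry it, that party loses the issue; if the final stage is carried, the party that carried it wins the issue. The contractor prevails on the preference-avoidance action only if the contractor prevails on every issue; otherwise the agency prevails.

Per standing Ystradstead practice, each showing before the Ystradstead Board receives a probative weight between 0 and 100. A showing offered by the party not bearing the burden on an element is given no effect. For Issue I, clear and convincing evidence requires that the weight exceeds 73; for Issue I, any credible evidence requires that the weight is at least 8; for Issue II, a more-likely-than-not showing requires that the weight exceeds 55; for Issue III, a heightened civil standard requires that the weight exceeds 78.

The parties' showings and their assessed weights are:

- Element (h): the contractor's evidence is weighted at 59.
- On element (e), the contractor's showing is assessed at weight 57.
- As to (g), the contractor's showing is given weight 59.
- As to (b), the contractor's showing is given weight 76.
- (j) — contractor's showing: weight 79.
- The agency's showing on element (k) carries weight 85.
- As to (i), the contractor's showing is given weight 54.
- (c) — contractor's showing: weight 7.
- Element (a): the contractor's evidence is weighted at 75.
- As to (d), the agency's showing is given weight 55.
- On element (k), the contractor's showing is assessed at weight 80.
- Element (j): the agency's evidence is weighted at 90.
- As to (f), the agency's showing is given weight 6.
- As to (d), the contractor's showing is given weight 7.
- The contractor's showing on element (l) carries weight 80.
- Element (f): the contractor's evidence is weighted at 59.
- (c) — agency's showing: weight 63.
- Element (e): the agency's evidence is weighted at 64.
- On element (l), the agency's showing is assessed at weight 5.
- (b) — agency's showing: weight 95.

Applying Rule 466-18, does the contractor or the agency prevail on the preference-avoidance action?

— Issue I —
Stage I.1 (contractor, clear and convincing evidence, weight exceeds 73): (a) 75 > 73 — meets; (b) 76 (agency's 95 disregarded) > 73 — meets.
  Stage I.1 is satisfied; the contractor continues to bear the burden.
Stage I.2 (contractor, any credible evidence, weight is at least 8): (c) 7 (agency's 63 disregarded) < 8 — fails; (d) 7 (agency's 55 disregarded) < 8 — fails.
  Not every element is met, so the contractor fails to carry Stage I.2.
The agency prevails on this issue.
— Issue II —
At Stage II.1 the contractor must meet a more-likely-than-not showing (weight exceeds 55): on (e) the weight is 57 (the agency's 64 is given no effect), > 55, so (e) meets the standard; on (f) the weight is 59 (the agency's 6 is given no effect), which does exceed 55, so (f) meets the standard.
  All elements met. The contractor retains the burden for Stage II.2.
At Stage II.2 the contractor must meet a more-likely-than-not showing (weight exceeds 55): on (g) the weight is 59, > 55, so (g) meets the standard; on (h) the weight is 59, > 55, so (h) meets the standard.
  Stage II.2 is satisfied; the contractor continues to bear the burden.
At Stage II.3 the contractor must meet a more-likely-than-not showing (weight exceeds 55): on (i) the weight is 54, ≤ 55, so (i) does not meet the standard.
  Stage II.3 not carried; the contractor fails its burden.
The analysis ends at Stage II.3; the agency prevails on this issue.
— Issue III —
At Stage III.1 the contractor must meet a heightened civil standard (weight exceeds 78): on (j) the weight is 79 (the agency's 90 is given no effect), > 78, so (j) meets the standard; on (k) the weight is 80 (the agency's 85 is given no effect), which does exceed 78, so (k) meets the standard.
  All elements met. The contractor retains the burden for Stage III.2.
At Stage III.2 the contractor must meet a heightened civil standard (weight exceeds 78): on (l) the weight is 80 (the agency's 5 is given no effect), > 78, so (l) meets the standard.
  The contractor carries the last stage.
All stages carried — the contractor prevails on this issue.
Per-issue: Issue I → agency; Issue II → agency; Issue III → contractor. The contractor must prevail on every issue; overall, the agency prevails.

agency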